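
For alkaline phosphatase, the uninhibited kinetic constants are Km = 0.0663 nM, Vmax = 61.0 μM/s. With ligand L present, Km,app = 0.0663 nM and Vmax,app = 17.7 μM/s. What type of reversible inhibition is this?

noncompetitive

Vmax decreases (61.0 → 17.7 μM/s) while Km is unchanged — pure noncompetitive inhibition.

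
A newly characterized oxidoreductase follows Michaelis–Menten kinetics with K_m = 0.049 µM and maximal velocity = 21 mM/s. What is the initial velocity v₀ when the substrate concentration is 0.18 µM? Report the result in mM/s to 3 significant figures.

16.5 mM/s

[S]/(Km+[S]) = 0.18/0.2290 = 0.7860, the fractional saturation.
v = 0.7860 × Vmax = 0.7860 × 21 = 16.5 mM/s.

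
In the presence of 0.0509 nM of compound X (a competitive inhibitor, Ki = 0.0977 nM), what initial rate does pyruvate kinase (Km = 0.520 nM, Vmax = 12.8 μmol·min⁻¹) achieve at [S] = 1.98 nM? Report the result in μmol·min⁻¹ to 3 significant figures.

α = 1 + [I]/Ki = 1 + 0.0509/0.0977 = 1.521.
For a competitive inhibitor, Vmax is unchanged and the apparent Km becomes α·Km: Km,app = 0.791 nM, Vmax,app = 12.8 μmol·min⁻¹.
v = Vmax,app·[S]/(Km,app + [S]) = 12.8 × 1.98/(0.791 + 1.98) = 9.15 μmol·min⁻¹.

9.15 μmol·min⁻¹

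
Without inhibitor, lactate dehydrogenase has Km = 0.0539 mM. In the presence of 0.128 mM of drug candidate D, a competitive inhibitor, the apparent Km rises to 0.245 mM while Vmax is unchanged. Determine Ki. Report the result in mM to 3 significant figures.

Competitive: Km,app = α·Km with α = 1 + [I]/Ki.
α = Km,app/Km = 0.245/0.0539 = 4.545.
Ki = [I]/(α − 1) = 0.128/3.545 = 0.0361 mM.

0.0361 mM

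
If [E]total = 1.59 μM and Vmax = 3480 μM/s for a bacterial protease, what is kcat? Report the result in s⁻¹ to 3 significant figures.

2190 s⁻¹

kcat = Vmax/[E]total = 3480 μM/s / 1.59 μM = 2190 s⁻¹.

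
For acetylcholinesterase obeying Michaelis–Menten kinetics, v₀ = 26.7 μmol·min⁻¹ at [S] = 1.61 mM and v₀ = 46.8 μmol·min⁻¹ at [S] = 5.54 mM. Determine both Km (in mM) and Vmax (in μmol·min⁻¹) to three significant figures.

In reciprocal form, 1/v = (Km/Vmax)·(1/[S]) + 1/Vmax. The two points give (1/[S], 1/v) = (0.6211, 0.03745) and (0.1805, 0.02137).
Slope = (0.03745 − 0.02137)/(0.6211 − 0.1805) = 0.03651; intercept = 0.03745 − 0.03651×0.6211 = 0.01478.
Vmax = 1/intercept = 67.7 μmol·min⁻¹; Km = slope × Vmax = 0.03651 × 67.7 = 2.47 mM.

Km = 2.47 mM; Vmax = 67.7 μmol·min⁻¹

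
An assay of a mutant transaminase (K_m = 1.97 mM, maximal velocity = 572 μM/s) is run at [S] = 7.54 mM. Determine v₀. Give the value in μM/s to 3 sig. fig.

454 μM/s

[S]/(Km+[S]) = 7.54/9.510 = 0.7928, the fractional saturation.
v = 0.7928 × Vmax = 0.7928 × 572 = 454 μM/s.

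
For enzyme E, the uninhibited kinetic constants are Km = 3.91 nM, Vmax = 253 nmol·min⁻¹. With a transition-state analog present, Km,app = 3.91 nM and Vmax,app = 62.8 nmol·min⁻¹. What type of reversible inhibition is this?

Vmax decreases (253 → 62.8 nmol·min⁻¹) while Km is unchanged — pure noncompetitive inhibition.

noncompetitive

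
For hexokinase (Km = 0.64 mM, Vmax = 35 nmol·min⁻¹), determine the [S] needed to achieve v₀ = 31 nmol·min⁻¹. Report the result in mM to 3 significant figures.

Rearranging v = Vmax[S]/(Km+[S]) gives [S] = Km·v/(Vmax − v).
[S] = 0.64 × 31 / (35 − 31) = 19.84/4.000 = 4.96 mM.

4.96 mM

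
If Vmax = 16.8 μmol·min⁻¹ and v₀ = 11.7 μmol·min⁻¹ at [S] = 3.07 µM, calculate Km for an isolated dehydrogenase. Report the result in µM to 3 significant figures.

1.34 µM

v/Vmax = 11.7/16.8 = 0.6964 = [S]/(Km+[S]).
So Km + [S] = [S]/0.6964 = 4.408 µM, giving Km = 4.408 − 3.07 = 1.34 µM.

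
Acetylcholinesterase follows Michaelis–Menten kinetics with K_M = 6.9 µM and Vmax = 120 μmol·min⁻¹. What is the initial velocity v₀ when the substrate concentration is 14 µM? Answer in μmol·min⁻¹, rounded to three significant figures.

80.4 μmol·min⁻¹

[S]/(Km+[S]) = 14/20.90 = 0.6699, the fractional saturation.
v = 0.6699 × Vmax = 0.6699 × 120 = 80.4 μmol·min⁻¹.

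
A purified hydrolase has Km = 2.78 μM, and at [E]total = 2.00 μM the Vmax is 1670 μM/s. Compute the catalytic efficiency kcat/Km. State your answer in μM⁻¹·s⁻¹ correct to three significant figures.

300 μM⁻¹·s⁻¹

kcat = Vmax/[E]total = 1670/2.00 = 835 s⁻¹.
kcat/Km = 835/2.78 = 300 μM⁻¹·s⁻¹.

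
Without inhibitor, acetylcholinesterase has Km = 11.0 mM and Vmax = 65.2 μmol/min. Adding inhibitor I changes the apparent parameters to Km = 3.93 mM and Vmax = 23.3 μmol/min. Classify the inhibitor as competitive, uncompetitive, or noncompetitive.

Both Km and Vmax decrease by the same factor (~2.80-fold) — characteristic of uncompetitive inhibition.

uncompetitive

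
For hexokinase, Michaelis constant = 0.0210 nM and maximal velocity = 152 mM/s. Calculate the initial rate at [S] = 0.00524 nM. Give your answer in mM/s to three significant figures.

[S]/(Km+[S]) = 0.00524/0.02624 = 0.1997, the fractional saturation.
v = 0.1997 × Vmax = 0.1997 × 152 = 30.4 mM/s.

30.4 mM/s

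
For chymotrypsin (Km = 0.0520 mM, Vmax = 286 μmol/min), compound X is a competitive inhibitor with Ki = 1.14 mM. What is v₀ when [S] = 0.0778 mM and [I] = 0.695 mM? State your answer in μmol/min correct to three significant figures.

With α = 1 + [I]/Ki = 1 + 0.695/1.14 = 1.610, the competitive rate law is v = Vmax[S] / (αKm + [S]).
v = 286×0.0778 / (1.610×0.0520 + 0.0778) = 22.25/0.1615 = 138 μmol/min.

138 μmol/min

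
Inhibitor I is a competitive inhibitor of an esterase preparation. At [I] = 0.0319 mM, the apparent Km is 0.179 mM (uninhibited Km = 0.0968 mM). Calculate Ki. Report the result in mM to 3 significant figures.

0.0376 mM

Competitive: Km,app = α·Km with α = 1 + [I]/Ki.
α = Km,app/Km = 0.179/0.0968 = 1.849.
Since α = 1 + [I]/Ki, [I]/Ki = 1.849 − 1 = 0.8492 and Ki = 0.0319/0.8492 = 0.0376 mM.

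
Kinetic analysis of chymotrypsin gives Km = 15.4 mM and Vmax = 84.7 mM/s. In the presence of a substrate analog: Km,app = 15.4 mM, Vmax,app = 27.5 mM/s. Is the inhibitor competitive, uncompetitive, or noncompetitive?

Vmax decreases (84.7 → 27.5 mM/s) while Km is unchanged — pure noncompetitive inhibition.

noncompetitive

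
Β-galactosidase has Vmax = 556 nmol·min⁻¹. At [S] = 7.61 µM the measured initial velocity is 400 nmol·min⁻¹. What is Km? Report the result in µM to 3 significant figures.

2.97 µM

From v = Vmax[S]/(Km+[S]), Km = [S](Vmax − v)/v.
Km = 7.61 × (556 − 400) / 400 = 1187/400 = 2.97 µM.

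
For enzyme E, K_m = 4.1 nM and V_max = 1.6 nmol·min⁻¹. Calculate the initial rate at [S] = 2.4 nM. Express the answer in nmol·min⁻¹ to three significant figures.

v = Vmax·[S]/(Km + [S]) = 1.6 × 2.4 / (4.1 + 2.4)
  = 3.840 / 6.500 = 0.591 nmol·min⁻¹.

0.591 nmol·min⁻¹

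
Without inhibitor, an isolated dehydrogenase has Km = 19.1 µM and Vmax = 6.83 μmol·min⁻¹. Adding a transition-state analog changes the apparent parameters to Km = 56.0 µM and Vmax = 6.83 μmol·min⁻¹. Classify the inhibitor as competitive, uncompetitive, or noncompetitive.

competitive

Km increases (19.1 → 56.0 µM) while Vmax is unchanged — the hallmark of competitive inhibition.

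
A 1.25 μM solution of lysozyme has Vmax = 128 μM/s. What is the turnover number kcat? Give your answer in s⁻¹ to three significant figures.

kcat = Vmax/[E]total = 128 μM/s / 1.25 μM = 102 s⁻¹.

102 s⁻¹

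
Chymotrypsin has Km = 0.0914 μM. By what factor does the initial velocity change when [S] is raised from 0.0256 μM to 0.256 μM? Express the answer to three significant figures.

Since Vmax cancels, v₂/v₁ = [S]₂(Km+[S]₁) / [S]₁(Km+[S]₂).
= 0.256×(0.0914+0.0256) / (0.0256×(0.0914+0.256)) = 0.02995/0.008893 = 3.37.

3.37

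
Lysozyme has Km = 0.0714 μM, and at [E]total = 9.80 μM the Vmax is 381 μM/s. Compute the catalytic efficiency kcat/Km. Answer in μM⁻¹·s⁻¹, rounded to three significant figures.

kcat = Vmax/[E]total = 381/9.80 = 38.9 s⁻¹.
kcat/Km = 38.9/0.0714 = 545 μM⁻¹·s⁻¹.

545 μM⁻¹·s⁻¹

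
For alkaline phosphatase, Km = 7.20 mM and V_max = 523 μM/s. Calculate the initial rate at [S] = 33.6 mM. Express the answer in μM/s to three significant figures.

[S]/(Km+[S]) = 33.6/40.80 = 0.8235, the fractional saturation.
v = 0.8235 × Vmax = 0.8235 × 523 = 431 μM/s.

431 μM/s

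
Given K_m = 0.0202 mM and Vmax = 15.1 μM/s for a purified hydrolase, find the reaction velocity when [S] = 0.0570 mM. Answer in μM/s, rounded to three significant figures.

[S]/(Km+[S]) = 0.0570/0.07720 = 0.7383, the fractional saturation.
v = 0.7383 × Vmax = 0.7383 × 15.1 = 11.1 μM/s.

11.1 μM/s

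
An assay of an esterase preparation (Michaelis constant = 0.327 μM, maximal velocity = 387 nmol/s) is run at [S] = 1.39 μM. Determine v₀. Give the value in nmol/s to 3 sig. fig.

313 nmol/s

[S]/(Km+[S]) = 1.39/1.717 = 0.8096, the fractional saturation.
v = 0.8096 × Vmax = 0.8096 × 387 = 313 nmol/s.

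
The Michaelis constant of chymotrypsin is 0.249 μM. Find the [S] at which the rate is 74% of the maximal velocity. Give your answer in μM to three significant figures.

0.709 μM

v/Vmax = [S]/(Km+[S]) = 0.74, so [S] = Km·0.74/(1 − 0.74) = 0.249 × 2.846.
[S] = 0.709 μM.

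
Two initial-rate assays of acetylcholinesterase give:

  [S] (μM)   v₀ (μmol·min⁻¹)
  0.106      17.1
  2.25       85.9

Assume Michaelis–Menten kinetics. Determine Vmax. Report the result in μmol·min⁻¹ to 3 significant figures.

107 μmol·min⁻¹

In reciprocal form, 1/v = (Km/Vmax)·(1/[S]) + 1/Vmax. The two points give (1/[S], 1/v) = (9.434, 0.05848) and (0.4444, 0.01164).
Slope = (0.05848 − 0.01164)/(9.434 − 0.4444) = 0.005210; intercept = 0.05848 − 0.005210×9.434 = 0.009326.
Vmax = 1/intercept = 107 μmol·min⁻¹; Km = slope × Vmax = 0.005210 × 107 = 0.559 μM.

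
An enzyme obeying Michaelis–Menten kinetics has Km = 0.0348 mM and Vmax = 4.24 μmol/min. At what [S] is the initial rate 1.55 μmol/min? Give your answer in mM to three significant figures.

Rearranging v = Vmax[S]/(Km+[S]) gives [S] = Km·v/(Vmax − v).
[S] = 0.0348 × 1.55 / (4.24 − 1.55) = 0.05394/2.690 = 0.0201 mM.

0.0201 mM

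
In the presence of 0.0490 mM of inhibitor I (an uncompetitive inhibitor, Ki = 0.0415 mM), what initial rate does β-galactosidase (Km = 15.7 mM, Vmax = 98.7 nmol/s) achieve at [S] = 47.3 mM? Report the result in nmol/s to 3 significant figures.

39.3 nmol/s

With α = 1 + [I]/Ki = 1 + 0.0490/0.0415 = 2.181, the uncompetitive rate law is v = (Vmax/α)·[S] / (Km/α + [S]).
v = (98.7/2.181)×47.3 / (15.7/2.181 + 47.3) = 2141/54.50 = 39.3 nmol/s.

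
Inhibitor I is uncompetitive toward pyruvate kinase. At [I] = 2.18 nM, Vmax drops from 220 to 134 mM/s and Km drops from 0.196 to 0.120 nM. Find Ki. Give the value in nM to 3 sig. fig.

3.40 nM

Uncompetitive: Vmax,app = Vmax/α (and Km,app = Km/α) with α = 1 + [I]/Ki.
α = Vmax/Vmax,app = 220/134 = 1.642.
Ki = [I]/(α − 1) = 2.18/0.6418 = 3.40 nM.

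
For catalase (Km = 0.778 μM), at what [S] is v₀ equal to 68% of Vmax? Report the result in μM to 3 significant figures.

1.65 μM

v/Vmax = [S]/(Km+[S]) = 0.68, so [S] = Km·0.68/(1 − 0.68) = 0.778 × 2.125.
[S] = 1.65 μM.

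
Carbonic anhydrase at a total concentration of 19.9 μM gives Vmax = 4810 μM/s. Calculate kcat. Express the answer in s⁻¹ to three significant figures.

242 s⁻¹

kcat = Vmax/[E]total = 4810 μM/s / 19.9 μM = 242 s⁻¹.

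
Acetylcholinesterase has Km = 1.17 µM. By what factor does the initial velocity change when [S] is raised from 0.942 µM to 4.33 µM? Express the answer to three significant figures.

1.77

The fractional saturations are [S]/(Km+[S]) = 0.942/2.112 = 0.4460 and 4.33/5.500 = 0.7873.
v₂/v₁ is just their ratio: 0.7873/0.4460 = 1.77.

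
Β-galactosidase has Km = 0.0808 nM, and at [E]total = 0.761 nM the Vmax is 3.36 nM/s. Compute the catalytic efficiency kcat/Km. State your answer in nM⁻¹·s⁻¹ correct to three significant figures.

54.6 nM⁻¹·s⁻¹

kcat = Vmax/[E]total = 3.36/0.761 = 4.42 s⁻¹.
kcat/Km = 4.42/0.0808 = 54.6 nM⁻¹·s⁻¹.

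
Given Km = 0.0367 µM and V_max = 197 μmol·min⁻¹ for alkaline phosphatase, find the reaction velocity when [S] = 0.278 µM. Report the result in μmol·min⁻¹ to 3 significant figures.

[S]/(Km+[S]) = 0.278/0.3147 = 0.8834, the fractional saturation.
v = 0.8834 × Vmax = 0.8834 × 197 = 174 μmol·min⁻¹.

174 μmol·min⁻¹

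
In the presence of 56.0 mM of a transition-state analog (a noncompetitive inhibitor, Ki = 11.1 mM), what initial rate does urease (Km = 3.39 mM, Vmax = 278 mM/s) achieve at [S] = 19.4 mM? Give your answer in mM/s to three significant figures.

α = 1 + [I]/Ki = 1 + 56.0/11.1 = 6.045.
For a noncompetitive inhibitor, Vmax is reduced to Vmax/α while Km is unchanged: Km,app = 3.39 mM, Vmax,app = 46.0 mM/s.
v = Vmax,app·[S]/(Km,app + [S]) = 46.0 × 19.4/(3.39 + 19.4) = 39.1 mM/s.

39.1 mM/s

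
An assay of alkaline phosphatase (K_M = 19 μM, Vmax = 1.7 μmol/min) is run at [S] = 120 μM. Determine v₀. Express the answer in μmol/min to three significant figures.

v = Vmax·[S]/(Km + [S]) = 1.7 × 120 / (19 + 120)
  = 204.0 / 139.0 = 1.47 μmol/min.

1.47 μmol/min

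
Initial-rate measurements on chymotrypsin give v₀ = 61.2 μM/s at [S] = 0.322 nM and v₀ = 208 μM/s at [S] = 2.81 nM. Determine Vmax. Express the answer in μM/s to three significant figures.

302 μM/s

In reciprocal form, 1/v = (Km/Vmax)·(1/[S]) + 1/Vmax. The two points give (1/[S], 1/v) = (3.106, 0.01634) and (0.3559, 0.004808).
Slope = (0.01634 − 0.004808)/(3.106 − 0.3559) = 0.004194; intercept = 0.01634 − 0.004194×3.106 = 0.003315.
Vmax = 1/intercept = 302 μM/s; Km = slope × Vmax = 0.004194 × 302 = 1.27 nM.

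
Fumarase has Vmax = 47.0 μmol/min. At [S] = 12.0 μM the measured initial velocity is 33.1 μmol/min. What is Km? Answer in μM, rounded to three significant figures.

5.04 μM

From v = Vmax[S]/(Km+[S]), Km = [S](Vmax − v)/v.
Km = 12.0 × (47.0 − 33.1) / 33.1 = 166.8/33.1 = 5.04 μM.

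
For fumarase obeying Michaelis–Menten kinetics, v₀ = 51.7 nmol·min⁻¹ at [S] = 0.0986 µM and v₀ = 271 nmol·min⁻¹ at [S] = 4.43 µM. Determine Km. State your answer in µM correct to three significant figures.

0.473 µM

In reciprocal form, 1/v = (Km/Vmax)·(1/[S]) + 1/Vmax. The two points give (1/[S], 1/v) = (10.14, 0.01934) and (0.2257, 0.003690).
Slope = (0.01934 − 0.003690)/(10.14 − 0.2257) = 0.001578; intercept = 0.01934 − 0.001578×10.14 = 0.003334.
Vmax = 1/intercept = 300 nmol·min⁻¹; Km = slope × Vmax = 0.001578 × 300 = 0.473 µM.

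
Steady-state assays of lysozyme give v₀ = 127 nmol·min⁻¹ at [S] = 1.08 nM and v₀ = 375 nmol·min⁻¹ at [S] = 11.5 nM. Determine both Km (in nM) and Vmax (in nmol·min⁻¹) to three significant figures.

In reciprocal form, 1/v = (Km/Vmax)·(1/[S]) + 1/Vmax. The two points give (1/[S], 1/v) = (0.9259, 0.007874) and (0.08696, 0.002667).
Slope = (0.007874 − 0.002667)/(0.9259 − 0.08696) = 0.006207; intercept = 0.007874 − 0.006207×0.9259 = 0.002127.
Vmax = 1/intercept = 470 nmol·min⁻¹; Km = slope × Vmax = 0.006207 × 470 = 2.92 nM.

Km = 2.92 nM; Vmax = 470 nmol·min⁻¹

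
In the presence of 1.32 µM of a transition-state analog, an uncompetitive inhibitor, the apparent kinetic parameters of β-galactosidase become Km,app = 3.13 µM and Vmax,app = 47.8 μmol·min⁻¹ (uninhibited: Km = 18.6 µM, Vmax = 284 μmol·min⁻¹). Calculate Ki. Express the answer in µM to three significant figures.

0.267 µM

Uncompetitive: Vmax,app = Vmax/α (and Km,app = Km/α) with α = 1 + [I]/Ki.
α = Vmax/Vmax,app = 284/47.8 = 5.941.
Since α = 1 + [I]/Ki, [I]/Ki = 5.941 − 1 = 4.941 and Ki = 1.32/4.941 = 0.267 µM.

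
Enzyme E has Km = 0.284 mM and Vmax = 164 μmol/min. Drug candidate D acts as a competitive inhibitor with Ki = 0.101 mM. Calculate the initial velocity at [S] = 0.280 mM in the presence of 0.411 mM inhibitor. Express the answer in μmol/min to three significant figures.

α = 1 + [I]/Ki = 1 + 0.411/0.101 = 5.069.
For a competitive inhibitor, Vmax is unchanged and the apparent Km becomes α·Km: Km,app = 1.44 mM, Vmax,app = 164 μmol/min.
v = Vmax,app·[S]/(Km,app + [S]) = 164 × 0.280/(1.44 + 0.280) = 26.7 μmol/min.

26.7 μmol/min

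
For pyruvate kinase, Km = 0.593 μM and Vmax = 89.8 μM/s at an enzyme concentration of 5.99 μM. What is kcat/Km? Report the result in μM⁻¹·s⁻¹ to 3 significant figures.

kcat = Vmax/[E]total = 89.8/5.99 = 15.0 s⁻¹.
kcat/Km = 15.0/0.593 = 25.3 μM⁻¹·s⁻¹.

25.3 μM⁻¹·s⁻¹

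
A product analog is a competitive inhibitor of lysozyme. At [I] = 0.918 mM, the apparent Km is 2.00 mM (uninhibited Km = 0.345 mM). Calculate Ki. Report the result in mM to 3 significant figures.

Competitive: Km,app = α·Km with α = 1 + [I]/Ki.
α = Km,app/Km = 2.00/0.345 = 5.797.
Ki = [I]/(α − 1) = 0.918/4.797 = 0.191 mM.

0.191 mM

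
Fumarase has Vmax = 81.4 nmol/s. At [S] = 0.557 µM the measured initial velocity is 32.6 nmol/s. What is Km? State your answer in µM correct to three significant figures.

v/Vmax = 32.6/81.4 = 0.4005 = [S]/(Km+[S]).
So Km + [S] = [S]/0.4005 = 1.391 µM, giving Km = 1.391 − 0.557 = 0.834 µM.

0.834 µM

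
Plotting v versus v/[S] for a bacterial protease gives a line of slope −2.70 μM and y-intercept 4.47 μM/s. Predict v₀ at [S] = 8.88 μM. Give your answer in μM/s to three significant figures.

In the Eadie–Hofstee form v = Vmax − Km·(v/[S]), the slope is −Km and the intercept is Vmax, so Km = 2.70 μM and Vmax = 4.47 μM/s.
v = 4.47 × 8.88/(2.70 + 8.88) = 3.43 μM/s.

3.43 μM/s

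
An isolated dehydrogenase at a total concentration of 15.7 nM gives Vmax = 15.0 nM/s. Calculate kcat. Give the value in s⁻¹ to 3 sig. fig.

0.955 s⁻¹

kcat = Vmax/[E]total = 15.0 nM/s / 15.7 nM = 0.955 s⁻¹.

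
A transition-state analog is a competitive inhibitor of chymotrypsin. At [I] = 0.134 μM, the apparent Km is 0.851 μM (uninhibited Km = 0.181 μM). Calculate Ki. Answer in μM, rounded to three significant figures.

Competitive: Km,app = α·Km with α = 1 + [I]/Ki.
α = Km,app/Km = 0.851/0.181 = 4.702.
Ki = [I]/(α − 1) = 0.134/3.702 = 0.0362 μM.

0.0362 μM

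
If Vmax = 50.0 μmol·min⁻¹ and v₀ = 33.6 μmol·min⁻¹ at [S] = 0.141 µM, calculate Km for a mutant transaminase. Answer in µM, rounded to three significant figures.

v/Vmax = 33.6/50.0 = 0.6720 = [S]/(Km+[S]).
So Km + [S] = [S]/0.6720 = 0.2098 µM, giving Km = 0.2098 − 0.141 = 0.0688 µM.

0.0688 µM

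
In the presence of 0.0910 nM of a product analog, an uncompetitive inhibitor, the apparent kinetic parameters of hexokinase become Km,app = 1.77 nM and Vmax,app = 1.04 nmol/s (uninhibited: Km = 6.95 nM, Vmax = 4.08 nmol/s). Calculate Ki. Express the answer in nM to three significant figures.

Uncompetitive: Vmax,app = Vmax/α (and Km,app = Km/α) with α = 1 + [I]/Ki.
α = Vmax/Vmax,app = 4.08/1.04 = 3.923.
Ki = [I]/(α − 1) = 0.0910/2.923 = 0.0311 nM.

0.0311 nM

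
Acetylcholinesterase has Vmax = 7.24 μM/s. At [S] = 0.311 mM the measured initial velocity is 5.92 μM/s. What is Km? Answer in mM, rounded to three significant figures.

From v = Vmax[S]/(Km+[S]), Km = [S](Vmax − v)/v.
Km = 0.311 × (7.24 − 5.92) / 5.92 = 0.4105/5.92 = 0.0693 mM.

0.0693 mM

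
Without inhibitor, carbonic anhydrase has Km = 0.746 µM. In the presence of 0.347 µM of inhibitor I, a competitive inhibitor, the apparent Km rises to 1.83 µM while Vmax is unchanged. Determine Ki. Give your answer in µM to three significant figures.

0.239 µM

Competitive: Km,app = α·Km with α = 1 + [I]/Ki.
α = Km,app/Km = 1.83/0.746 = 2.453.
Since α = 1 + [I]/Ki, [I]/Ki = 2.453 − 1 = 1.453 and Ki = 0.347/1.453 = 0.239 µM.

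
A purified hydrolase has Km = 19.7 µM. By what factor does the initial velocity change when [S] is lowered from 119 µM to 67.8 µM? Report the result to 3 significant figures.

Since Vmax cancels, v₂/v₁ = [S]₂(Km+[S]₁) / [S]₁(Km+[S]₂).
= 67.8×(19.7+119) / (119×(19.7+67.8)) = 9404/10410 = 0.903.

0.903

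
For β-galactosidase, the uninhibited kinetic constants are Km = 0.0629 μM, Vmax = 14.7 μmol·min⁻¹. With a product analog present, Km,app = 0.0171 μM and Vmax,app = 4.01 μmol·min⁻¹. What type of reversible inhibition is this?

Both Km and Vmax decrease by the same factor (~3.67-fold) — characteristic of uncompetitive inhibition.

uncompetitive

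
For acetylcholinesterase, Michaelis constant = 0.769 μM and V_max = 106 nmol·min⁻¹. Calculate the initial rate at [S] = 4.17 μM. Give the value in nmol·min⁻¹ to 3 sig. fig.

89.5 nmol·min⁻¹

[S]/(Km+[S]) = 4.17/4.939 = 0.8443, the fractional saturation.
v = 0.8443 × Vmax = 0.8443 × 106 = 89.5 nmol·min⁻¹.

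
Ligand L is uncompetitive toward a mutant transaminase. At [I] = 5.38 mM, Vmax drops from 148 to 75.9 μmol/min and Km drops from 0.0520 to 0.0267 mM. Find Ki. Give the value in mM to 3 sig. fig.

5.66 mM

Uncompetitive: Vmax,app = Vmax/α (and Km,app = Km/α) with α = 1 + [I]/Ki.
α = Vmax/Vmax,app = 148/75.9 = 1.950.
Ki = [I]/(α − 1) = 5.38/0.9499 = 5.66 mM.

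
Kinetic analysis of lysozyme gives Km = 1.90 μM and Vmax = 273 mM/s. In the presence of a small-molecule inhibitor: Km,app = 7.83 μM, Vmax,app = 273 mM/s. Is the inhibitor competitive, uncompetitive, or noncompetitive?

competitive

Km increases (1.90 → 7.83 μM) while Vmax is unchanged — the hallmark of competitive inhibition.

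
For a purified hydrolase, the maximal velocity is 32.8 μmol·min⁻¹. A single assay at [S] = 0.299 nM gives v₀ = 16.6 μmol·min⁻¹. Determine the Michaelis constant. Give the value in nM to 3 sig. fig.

0.292 nM

From v = Vmax[S]/(Km+[S]), Km = [S](Vmax − v)/v.
Km = 0.299 × (32.8 − 16.6) / 16.6 = 4.844/16.6 = 0.292 nM.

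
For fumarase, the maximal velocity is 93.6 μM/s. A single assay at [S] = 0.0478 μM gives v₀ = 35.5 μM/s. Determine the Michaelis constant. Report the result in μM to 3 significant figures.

0.0782 μM

v/Vmax = 35.5/93.6 = 0.3793 = [S]/(Km+[S]).
So Km + [S] = [S]/0.3793 = 0.1260 μM, giving Km = 0.1260 − 0.0478 = 0.0782 μM.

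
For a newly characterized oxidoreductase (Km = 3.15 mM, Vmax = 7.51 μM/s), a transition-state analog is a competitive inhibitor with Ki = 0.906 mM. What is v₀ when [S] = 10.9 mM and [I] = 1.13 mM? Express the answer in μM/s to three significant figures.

With α = 1 + [I]/Ki = 1 + 1.13/0.906 = 2.247, the competitive rate law is v = Vmax[S] / (αKm + [S]).
v = 7.51×10.9 / (2.247×3.15 + 10.9) = 81.86/17.98 = 4.55 μM/s.

4.55 μM/s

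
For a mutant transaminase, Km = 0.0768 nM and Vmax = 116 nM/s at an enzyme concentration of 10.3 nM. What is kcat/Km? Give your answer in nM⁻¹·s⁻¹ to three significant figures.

kcat = Vmax/[E]total = 116/10.3 = 11.3 s⁻¹.
kcat/Km = 11.3/0.0768 = 147 nM⁻¹·s⁻¹.

147 nM⁻¹·s⁻¹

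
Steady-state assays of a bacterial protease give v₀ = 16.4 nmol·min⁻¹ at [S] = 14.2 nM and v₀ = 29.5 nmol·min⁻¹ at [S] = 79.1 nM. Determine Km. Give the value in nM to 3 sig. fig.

16.8 nM

From v = Vmax[S]/(Km+[S]), each point gives Vmax = v(Km+[S])/[S].
Equating: 16.4(Km+14.2)/14.2 = 29.5(Km+79.1)/79.1.
1.155·Km + 16.4 = 0.3729·Km + 29.5, so (1.155 − 0.3729)·Km = 29.5 − 16.4.
Km = 13.10/0.7820 = 16.8 nM; then Vmax = 16.4(16.8+14.2)/14.2 = 35.7 nmol·min⁻¹.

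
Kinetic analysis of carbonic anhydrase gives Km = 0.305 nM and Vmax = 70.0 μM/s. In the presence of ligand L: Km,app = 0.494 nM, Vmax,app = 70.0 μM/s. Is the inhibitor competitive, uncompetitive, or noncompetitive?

competitive

Km increases (0.305 → 0.494 nM) while Vmax is unchanged — the hallmark of competitive inhibition.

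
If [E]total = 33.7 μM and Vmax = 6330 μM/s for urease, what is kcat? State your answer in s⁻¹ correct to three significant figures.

kcat = Vmax/[E]total = 6330 μM/s / 33.7 μM = 188 s⁻¹.

188 s⁻¹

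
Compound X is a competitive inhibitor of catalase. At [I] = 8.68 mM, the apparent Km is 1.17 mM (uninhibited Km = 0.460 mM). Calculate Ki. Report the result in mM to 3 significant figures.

Competitive: Km,app = α·Km with α = 1 + [I]/Ki.
α = Km,app/Km = 1.17/0.460 = 2.543.
Ki = [I]/(α − 1) = 8.68/1.543 = 5.62 mM.

5.62 mM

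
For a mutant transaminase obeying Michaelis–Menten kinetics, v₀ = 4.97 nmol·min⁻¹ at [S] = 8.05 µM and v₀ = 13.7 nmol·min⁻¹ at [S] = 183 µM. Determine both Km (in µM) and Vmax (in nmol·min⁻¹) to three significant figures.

From v = Vmax[S]/(Km+[S]), each point gives Vmax = v(Km+[S])/[S].
Equating: 4.97(Km+8.05)/8.05 = 13.7(Km+183)/183.
0.6174·Km + 4.97 = 0.07486·Km + 13.7, so (0.6174 − 0.07486)·Km = 13.7 − 4.97.
Km = 8.730/0.5425 = 16.1 µM; then Vmax = 4.97(16.1+8.05)/8.05 = 14.9 nmol·min⁻¹.

Km = 16.1 µM; Vmax = 14.9 nmol·min⁻¹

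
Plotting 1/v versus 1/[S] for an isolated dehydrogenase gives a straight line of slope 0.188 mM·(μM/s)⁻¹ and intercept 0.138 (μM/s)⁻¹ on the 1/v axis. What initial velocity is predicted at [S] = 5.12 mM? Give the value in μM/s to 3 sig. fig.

The y-intercept is 1/Vmax, so Vmax = 1/0.138 = 7.25 μM/s.
The slope is Km/Vmax, so Km = 0.188 × 7.25 = 1.36 mM.
Then v = 7.25 × 5.12/(1.36 + 5.12) = 5.72 μM/s.

5.72 μM/s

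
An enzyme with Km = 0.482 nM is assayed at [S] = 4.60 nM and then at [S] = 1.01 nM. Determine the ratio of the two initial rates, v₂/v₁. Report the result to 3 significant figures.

0.748

The fractional saturations are [S]/(Km+[S]) = 4.60/5.082 = 0.9052 and 1.01/1.492 = 0.6769.
v₂/v₁ is just their ratio: 0.6769/0.9052 = 0.748.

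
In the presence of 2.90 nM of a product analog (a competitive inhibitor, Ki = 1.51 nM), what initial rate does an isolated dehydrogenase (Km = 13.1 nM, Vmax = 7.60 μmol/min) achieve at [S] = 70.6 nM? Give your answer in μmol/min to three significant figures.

4.93 μmol/min

With α = 1 + [I]/Ki = 1 + 2.90/1.51 = 2.921, the competitive rate law is v = Vmax[S] / (αKm + [S]).
v = 7.60×70.6 / (2.921×13.1 + 70.6) = 536.6/108.9 = 4.93 μmol/min.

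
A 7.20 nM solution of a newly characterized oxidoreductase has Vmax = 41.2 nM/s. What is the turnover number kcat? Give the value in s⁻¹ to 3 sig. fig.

5.72 s⁻¹

kcat = Vmax/[E]total = 41.2 nM/s / 7.20 nM = 5.72 s⁻¹.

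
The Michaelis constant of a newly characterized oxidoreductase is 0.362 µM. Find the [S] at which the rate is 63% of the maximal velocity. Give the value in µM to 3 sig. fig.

v/Vmax = [S]/(Km+[S]) = 0.63, so [S] = Km·0.63/(1 − 0.63) = 0.362 × 1.703.
[S] = 0.616 µM.

0.616 µM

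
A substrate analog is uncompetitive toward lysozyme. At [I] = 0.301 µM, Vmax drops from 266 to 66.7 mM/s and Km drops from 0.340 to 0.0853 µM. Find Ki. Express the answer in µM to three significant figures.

Uncompetitive: Vmax,app = Vmax/α (and Km,app = Km/α) with α = 1 + [I]/Ki.
α = Vmax/Vmax,app = 266/66.7 = 3.988.
Since α = 1 + [I]/Ki, [I]/Ki = 3.988 − 1 = 2.988 and Ki = 0.301/2.988 = 0.101 µM.

0.101 µM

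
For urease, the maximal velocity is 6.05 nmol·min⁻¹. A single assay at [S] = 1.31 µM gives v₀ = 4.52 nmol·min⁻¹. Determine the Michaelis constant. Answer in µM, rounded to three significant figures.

From v = Vmax[S]/(Km+[S]), Km = [S](Vmax − v)/v.
Km = 1.31 × (6.05 − 4.52) / 4.52 = 2.004/4.52 = 0.443 µM.

0.443 µM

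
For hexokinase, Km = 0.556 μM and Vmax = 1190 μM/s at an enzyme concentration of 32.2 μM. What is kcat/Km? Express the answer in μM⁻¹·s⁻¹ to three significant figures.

66.5 μM⁻¹·s⁻¹

kcat = Vmax/[E]total = 1190/32.2 = 37.0 s⁻¹.
kcat/Km = 37.0/0.556 = 66.5 μM⁻¹·s⁻¹.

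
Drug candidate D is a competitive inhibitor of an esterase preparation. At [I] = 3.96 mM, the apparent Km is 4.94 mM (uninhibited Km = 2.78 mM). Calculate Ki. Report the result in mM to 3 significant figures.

Competitive: Km,app = α·Km with α = 1 + [I]/Ki.
α = Km,app/Km = 4.94/2.78 = 1.777.
Since α = 1 + [I]/Ki, [I]/Ki = 1.777 − 1 = 0.7770 and Ki = 3.96/0.7770 = 5.10 mM.

5.10 mM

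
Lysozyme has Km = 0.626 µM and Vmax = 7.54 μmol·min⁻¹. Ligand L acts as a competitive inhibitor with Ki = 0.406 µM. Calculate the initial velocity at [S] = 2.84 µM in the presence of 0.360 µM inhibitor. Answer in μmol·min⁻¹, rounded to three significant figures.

With α = 1 + [I]/Ki = 1 + 0.360/0.406 = 1.887, the competitive rate law is v = Vmax[S] / (αKm + [S]).
v = 7.54×2.84 / (1.887×0.626 + 2.84) = 21.41/4.021 = 5.33 μmol·min⁻¹.

5.33 μmol·min⁻¹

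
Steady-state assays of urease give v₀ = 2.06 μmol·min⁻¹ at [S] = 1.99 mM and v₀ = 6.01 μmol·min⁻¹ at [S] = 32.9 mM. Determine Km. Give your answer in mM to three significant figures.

4.63 mM

From v = Vmax[S]/(Km+[S]), each point gives Vmax = v(Km+[S])/[S].
Equating: 2.06(Km+1.99)/1.99 = 6.01(Km+32.9)/32.9.
1.035·Km + 2.06 = 0.1827·Km + 6.01, so (1.035 − 0.1827)·Km = 6.01 − 2.06.
Km = 3.950/0.8525 = 4.63 mM; then Vmax = 2.06(4.63+1.99)/1.99 = 6.86 μmol·min⁻¹.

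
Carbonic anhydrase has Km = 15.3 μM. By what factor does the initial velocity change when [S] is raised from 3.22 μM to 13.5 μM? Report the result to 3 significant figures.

2.70

The fractional saturations are [S]/(Km+[S]) = 3.22/18.52 = 0.1739 and 13.5/28.80 = 0.4688.
v₂/v₁ is just their ratio: 0.4688/0.1739 = 2.70.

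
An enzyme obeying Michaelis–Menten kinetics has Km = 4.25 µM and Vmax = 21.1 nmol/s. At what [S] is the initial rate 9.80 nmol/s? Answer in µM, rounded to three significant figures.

3.69 µM

The required fractional saturation is v/Vmax = 9.80/21.1 = 0.4645.
Then [S]/(Km+[S]) = 0.4645 ⇒ [S] = 4.25 × 0.4645/(1 − 0.4645) = 3.69 µM.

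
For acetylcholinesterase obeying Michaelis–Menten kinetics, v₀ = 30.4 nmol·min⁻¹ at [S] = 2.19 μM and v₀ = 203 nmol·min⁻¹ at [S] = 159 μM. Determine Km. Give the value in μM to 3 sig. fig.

In reciprocal form, 1/v = (Km/Vmax)·(1/[S]) + 1/Vmax. The two points give (1/[S], 1/v) = (0.4566, 0.03289) and (0.006289, 0.004926).
Slope = (0.03289 − 0.004926)/(0.4566 − 0.006289) = 0.06211; intercept = 0.03289 − 0.06211×0.4566 = 0.004536.
Vmax = 1/intercept = 220 nmol·min⁻¹; Km = slope × Vmax = 0.06211 × 220 = 13.7 μM.

13.7 μM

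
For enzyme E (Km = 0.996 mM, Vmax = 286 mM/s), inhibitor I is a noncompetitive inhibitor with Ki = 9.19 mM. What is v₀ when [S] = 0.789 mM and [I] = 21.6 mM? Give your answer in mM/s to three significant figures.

37.7 mM/s

α = 1 + [I]/Ki = 1 + 21.6/9.19 = 3.350.
For a noncompetitive inhibitor, Vmax is reduced to Vmax/α while Km is unchanged: Km,app = 0.996 mM, Vmax,app = 85.4 mM/s.
v = Vmax,app·[S]/(Km,app + [S]) = 85.4 × 0.789/(0.996 + 0.789) = 37.7 mM/s.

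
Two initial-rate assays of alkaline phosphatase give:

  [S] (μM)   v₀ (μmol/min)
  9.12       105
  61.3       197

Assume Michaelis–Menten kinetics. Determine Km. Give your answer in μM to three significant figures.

From v = Vmax[S]/(Km+[S]), each point gives Vmax = v(Km+[S])/[S].
Equating: 105(Km+9.12)/9.12 = 197(Km+61.3)/61.3.
11.51·Km + 105 = 3.214·Km + 197, so (11.51 − 3.214)·Km = 197 − 105.
Km = 92.00/8.299 = 11.1 μM; then Vmax = 105(11.1+9.12)/9.12 = 233 μmol/min.

11.1 μM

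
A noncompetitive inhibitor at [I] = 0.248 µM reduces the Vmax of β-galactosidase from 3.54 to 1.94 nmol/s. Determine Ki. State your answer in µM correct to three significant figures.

0.301 µM

Noncompetitive: Vmax,app = Vmax/α with α = 1 + [I]/Ki.
α = Vmax/Vmax,app = 3.54/1.94 = 1.825.
Since α = 1 + [I]/Ki, [I]/Ki = 1.825 − 1 = 0.8247 and Ki = 0.248/0.8247 = 0.301 µM.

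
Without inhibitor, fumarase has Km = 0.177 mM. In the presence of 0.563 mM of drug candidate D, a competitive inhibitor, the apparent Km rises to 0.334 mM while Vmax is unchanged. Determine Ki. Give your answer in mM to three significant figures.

0.635 mM

Competitive: Km,app = α·Km with α = 1 + [I]/Ki.
α = Km,app/Km = 0.334/0.177 = 1.887.
Since α = 1 + [I]/Ki, [I]/Ki = 1.887 − 1 = 0.8870 and Ki = 0.563/0.8870 = 0.635 mM.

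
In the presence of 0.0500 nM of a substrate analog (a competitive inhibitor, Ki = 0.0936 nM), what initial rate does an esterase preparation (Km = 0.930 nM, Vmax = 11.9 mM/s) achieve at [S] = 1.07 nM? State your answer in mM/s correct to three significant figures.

With α = 1 + [I]/Ki = 1 + 0.0500/0.0936 = 1.534, the competitive rate law is v = Vmax[S] / (αKm + [S]).
v = 11.9×1.07 / (1.534×0.930 + 1.07) = 12.73/2.497 = 5.10 mM/s.

5.10 mM/s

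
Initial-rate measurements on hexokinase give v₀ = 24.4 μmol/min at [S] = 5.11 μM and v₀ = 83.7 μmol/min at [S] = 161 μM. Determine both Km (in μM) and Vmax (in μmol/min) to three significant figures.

In reciprocal form, 1/v = (Km/Vmax)·(1/[S]) + 1/Vmax. The two points give (1/[S], 1/v) = (0.1957, 0.04098) and (0.006211, 0.01195).
Slope = (0.04098 − 0.01195)/(0.1957 − 0.006211) = 0.1532; intercept = 0.04098 − 0.1532×0.1957 = 0.01100.
Vmax = 1/intercept = 90.9 μmol/min; Km = slope × Vmax = 0.1532 × 90.9 = 13.9 μM.

Km = 13.9 μM; Vmax = 90.9 μmol/min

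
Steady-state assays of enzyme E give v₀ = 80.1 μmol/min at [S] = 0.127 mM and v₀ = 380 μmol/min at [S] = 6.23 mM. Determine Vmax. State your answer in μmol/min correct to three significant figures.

412 μmol/min

From v = Vmax[S]/(Km+[S]), each point gives Vmax = v(Km+[S])/[S].
Equating: 80.1(Km+0.127)/0.127 = 380(Km+6.23)/6.23.
630.7·Km + 80.1 = 61.00·Km + 380, so (630.7 − 61.00)·Km = 380 − 80.1.
Km = 299.9/569.7 = 0.526 mM; then Vmax = 80.1(0.526+0.127)/0.127 = 412 μmol/min.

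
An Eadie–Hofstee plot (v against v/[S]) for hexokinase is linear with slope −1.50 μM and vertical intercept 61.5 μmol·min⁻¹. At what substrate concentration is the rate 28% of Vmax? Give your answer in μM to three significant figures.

The Eadie–Hofstee slope gives Km = 1.50 μM (slope = −Km).
v/Vmax = [S]/(Km+[S]) = 0.28 ⇒ [S] = Km·0.28/(1−0.28) = 1.50 × 0.3889 = 0.583 μM.

0.583 μM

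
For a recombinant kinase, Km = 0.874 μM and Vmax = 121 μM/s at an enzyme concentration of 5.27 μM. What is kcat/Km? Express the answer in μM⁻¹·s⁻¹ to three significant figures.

kcat = Vmax/[E]total = 121/5.27 = 23.0 s⁻¹.
kcat/Km = 23.0/0.874 = 26.3 μM⁻¹·s⁻¹.

26.3 μM⁻¹·s⁻¹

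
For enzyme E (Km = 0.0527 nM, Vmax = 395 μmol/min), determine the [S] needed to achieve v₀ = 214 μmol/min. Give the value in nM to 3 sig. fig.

Rearranging v = Vmax[S]/(Km+[S]) gives [S] = Km·v/(Vmax − v).
[S] = 0.0527 × 214 / (395 − 214) = 11.28/181.0 = 0.0623 nM.

0.0623 nM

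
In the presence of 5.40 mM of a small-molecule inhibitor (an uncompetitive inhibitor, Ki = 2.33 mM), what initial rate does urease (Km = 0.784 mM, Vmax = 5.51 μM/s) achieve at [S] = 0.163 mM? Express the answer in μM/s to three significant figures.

With α = 1 + [I]/Ki = 1 + 5.40/2.33 = 3.318, the uncompetitive rate law is v = (Vmax/α)·[S] / (Km/α + [S]).
v = (5.51/3.318)×0.163 / (0.784/3.318 + 0.163) = 0.2707/0.3993 = 0.678 μM/s.

0.678 μM/s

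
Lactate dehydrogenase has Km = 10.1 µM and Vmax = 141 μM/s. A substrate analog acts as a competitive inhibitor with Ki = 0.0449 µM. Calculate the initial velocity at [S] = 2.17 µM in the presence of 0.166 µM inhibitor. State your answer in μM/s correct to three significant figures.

6.17 μM/s

α = 1 + [I]/Ki = 1 + 0.166/0.0449 = 4.697.
For a competitive inhibitor, Vmax is unchanged and the apparent Km becomes α·Km: Km,app = 47.4 µM, Vmax,app = 141 μM/s.
v = Vmax,app·[S]/(Km,app + [S]) = 141 × 2.17/(47.4 + 2.17) = 6.17 μM/s.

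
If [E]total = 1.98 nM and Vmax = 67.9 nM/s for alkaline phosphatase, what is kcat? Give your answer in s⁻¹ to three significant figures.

34.3 s⁻¹

kcat = Vmax/[E]total = 67.9 nM/s / 1.98 nM = 34.3 s⁻¹.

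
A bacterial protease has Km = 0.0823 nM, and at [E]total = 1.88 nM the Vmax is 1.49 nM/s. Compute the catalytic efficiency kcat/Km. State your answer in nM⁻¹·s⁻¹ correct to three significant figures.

9.63 nM⁻¹·s⁻¹

kcat = Vmax/[E]total = 1.49/1.88 = 0.793 s⁻¹.
kcat/Km = 0.793/0.0823 = 9.63 nM⁻¹·s⁻¹.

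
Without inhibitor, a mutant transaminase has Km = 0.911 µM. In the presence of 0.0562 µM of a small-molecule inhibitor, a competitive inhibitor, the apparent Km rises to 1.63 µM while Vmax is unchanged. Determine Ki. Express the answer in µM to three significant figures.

0.0712 µM

Competitive: Km,app = α·Km with α = 1 + [I]/Ki.
α = Km,app/Km = 1.63/0.911 = 1.789.
Ki = [I]/(α − 1) = 0.0562/0.7892 = 0.0712 µM.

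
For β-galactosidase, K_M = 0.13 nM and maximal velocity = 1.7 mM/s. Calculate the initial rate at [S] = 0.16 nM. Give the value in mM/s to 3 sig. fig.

0.938 mM/s

v = Vmax·[S]/(Km + [S]) = 1.7 × 0.16 / (0.13 + 0.16)
  = 0.2720 / 0.2900 = 0.938 mM/s.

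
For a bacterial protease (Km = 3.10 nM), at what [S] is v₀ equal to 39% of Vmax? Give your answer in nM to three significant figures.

1.98 nM

v/Vmax = [S]/(Km+[S]) = 0.39, so [S] = Km·0.39/(1 − 0.39) = 3.10 × 0.6393.
[S] = 1.98 nM.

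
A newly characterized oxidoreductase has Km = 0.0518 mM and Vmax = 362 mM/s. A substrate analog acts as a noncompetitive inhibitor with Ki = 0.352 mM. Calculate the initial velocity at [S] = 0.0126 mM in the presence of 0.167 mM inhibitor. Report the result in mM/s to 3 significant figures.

α = 1 + [I]/Ki = 1 + 0.167/0.352 = 1.474.
For a noncompetitive inhibitor, Vmax is reduced to Vmax/α while Km is unchanged: Km,app = 0.0518 mM, Vmax,app = 246 mM/s.
v = Vmax,app·[S]/(Km,app + [S]) = 246 × 0.0126/(0.0518 + 0.0126) = 48.0 mM/s.

48.0 mM/s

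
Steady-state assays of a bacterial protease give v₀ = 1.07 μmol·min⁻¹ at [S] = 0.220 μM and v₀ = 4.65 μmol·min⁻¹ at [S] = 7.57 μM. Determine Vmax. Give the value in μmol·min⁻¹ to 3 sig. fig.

In reciprocal form, 1/v = (Km/Vmax)·(1/[S]) + 1/Vmax. The two points give (1/[S], 1/v) = (4.545, 0.9346) and (0.1321, 0.2151).
Slope = (0.9346 − 0.2151)/(4.545 − 0.1321) = 0.1630; intercept = 0.9346 − 0.1630×4.545 = 0.1935.
Vmax = 1/intercept = 5.17 μmol·min⁻¹; Km = slope × Vmax = 0.1630 × 5.17 = 0.842 μM.

5.17 μmol·min⁻¹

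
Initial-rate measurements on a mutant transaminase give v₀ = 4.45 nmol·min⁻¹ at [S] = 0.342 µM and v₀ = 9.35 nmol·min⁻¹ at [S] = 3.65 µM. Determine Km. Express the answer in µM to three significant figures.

0.469 µM

In reciprocal form, 1/v = (Km/Vmax)·(1/[S]) + 1/Vmax. The two points give (1/[S], 1/v) = (2.924, 0.2247) and (0.2740, 0.1070).
Slope = (0.2247 − 0.1070)/(2.924 − 0.2740) = 0.04444; intercept = 0.2247 − 0.04444×2.924 = 0.09478.
Vmax = 1/intercept = 10.6 nmol·min⁻¹; Km = slope × Vmax = 0.04444 × 10.6 = 0.469 µM.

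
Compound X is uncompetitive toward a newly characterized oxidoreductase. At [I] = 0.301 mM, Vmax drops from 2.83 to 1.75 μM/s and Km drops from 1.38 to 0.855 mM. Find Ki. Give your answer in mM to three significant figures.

0.488 mM

Uncompetitive: Vmax,app = Vmax/α (and Km,app = Km/α) with α = 1 + [I]/Ki.
α = Vmax/Vmax,app = 2.83/1.75 = 1.617.
Ki = [I]/(α − 1) = 0.301/0.6171 = 0.488 mM.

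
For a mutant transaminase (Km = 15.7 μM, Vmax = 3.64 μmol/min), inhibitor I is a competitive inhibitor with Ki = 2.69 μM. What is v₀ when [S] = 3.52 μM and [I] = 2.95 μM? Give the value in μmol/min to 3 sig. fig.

0.352 μmol/min

α = 1 + [I]/Ki = 1 + 2.95/2.69 = 2.097.
For a competitive inhibitor, Vmax is unchanged and the apparent Km becomes α·Km: Km,app = 32.9 μM, Vmax,app = 3.64 μmol/min.
v = Vmax,app·[S]/(Km,app + [S]) = 3.64 × 3.52/(32.9 + 3.52) = 0.352 μmol/min.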